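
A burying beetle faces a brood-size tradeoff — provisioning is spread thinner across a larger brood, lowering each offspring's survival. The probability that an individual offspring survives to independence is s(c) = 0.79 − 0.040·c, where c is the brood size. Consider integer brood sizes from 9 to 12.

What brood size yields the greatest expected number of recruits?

10

Expected recruits = c × s(c):
  c=9: 9 × 0.430 = 3.870
  c=10: 10 × 0.390 = 3.900
  c=11: 11 × 0.350 = 3.850
  c=12: 12 × 0.310 = 3.720
Maximum at c = 10 (3.900 recruits).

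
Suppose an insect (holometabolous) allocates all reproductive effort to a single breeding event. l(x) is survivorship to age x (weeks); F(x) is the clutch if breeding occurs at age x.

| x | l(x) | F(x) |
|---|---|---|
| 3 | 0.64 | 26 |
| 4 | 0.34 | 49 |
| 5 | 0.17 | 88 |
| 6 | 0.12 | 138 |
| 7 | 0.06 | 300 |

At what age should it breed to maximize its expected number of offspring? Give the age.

7

Expected offspring if breeding at age x = l(x) × F(x):
  age 3: 0.64 × 26 = 16.640
  age 4: 0.34 × 49 = 16.660
  age 5: 0.17 × 88 = 14.960
  age 6: 0.12 × 138 = 16.560
  age 7: 0.06 × 300 = 18.000
Maximum at age 7 (18.000).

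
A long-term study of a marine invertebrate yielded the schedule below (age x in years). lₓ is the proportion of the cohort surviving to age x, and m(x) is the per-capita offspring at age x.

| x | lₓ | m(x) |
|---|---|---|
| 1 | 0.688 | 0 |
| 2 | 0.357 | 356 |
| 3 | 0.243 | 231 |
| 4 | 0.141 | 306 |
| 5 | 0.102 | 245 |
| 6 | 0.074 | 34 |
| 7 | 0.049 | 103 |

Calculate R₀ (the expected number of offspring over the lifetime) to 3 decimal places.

R₀ = Σ lₓ m(x):
  age 1: 0.688 × 0 = 0.0000
  age 2: 0.357 × 356 = 127.0920
  age 3: 0.243 × 231 = 56.1330
  age 4: 0.141 × 306 = 43.1460
  age 5: 0.102 × 245 = 24.9900
  age 6: 0.074 × 34 = 2.5160
  age 7: 0.049 × 103 = 5.0470
R₀ = 0.0000 + 127.0920 + 56.1330 + 43.1460 + 24.9900 + 2.5160 + 5.0470 = 258.9240

258.924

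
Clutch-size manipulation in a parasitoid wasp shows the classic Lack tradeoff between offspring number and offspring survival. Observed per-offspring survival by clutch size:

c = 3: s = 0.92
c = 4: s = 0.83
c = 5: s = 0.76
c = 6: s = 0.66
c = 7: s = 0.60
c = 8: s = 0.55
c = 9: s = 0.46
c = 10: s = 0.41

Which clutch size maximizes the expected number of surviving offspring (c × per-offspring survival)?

Expected surviving offspring = c × s(c):
  c=3: 3 × 0.92 = 2.760
  c=4: 4 × 0.83 = 3.320
  c=5: 5 × 0.76 = 3.800
  c=6: 6 × 0.66 = 3.960
  c=7: 7 × 0.60 = 4.200
  c=8: 8 × 0.55 = 4.400
  c=9: 9 × 0.46 = 4.140
  c=10: 10 × 0.41 = 4.100
Maximum at c = 8 (4.400 surviving offspring).

8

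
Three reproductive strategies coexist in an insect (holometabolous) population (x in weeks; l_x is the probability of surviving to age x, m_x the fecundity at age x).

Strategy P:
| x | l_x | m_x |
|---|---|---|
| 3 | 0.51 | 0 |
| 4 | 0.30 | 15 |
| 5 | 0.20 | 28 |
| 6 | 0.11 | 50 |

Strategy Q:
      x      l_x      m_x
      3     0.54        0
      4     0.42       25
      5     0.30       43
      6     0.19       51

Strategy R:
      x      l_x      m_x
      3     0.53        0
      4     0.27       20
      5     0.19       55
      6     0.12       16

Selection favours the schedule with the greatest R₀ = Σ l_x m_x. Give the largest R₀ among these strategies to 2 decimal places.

33.09

Strategy P: R₀ = 0.51×0 + 0.30×15 + 0.20×28 + 0.11×50 = 15.6000
Strategy Q: R₀ = 0.54×0 + 0.42×25 + 0.30×43 + 0.19×51 = 33.0900
Strategy R: R₀ = 0.53×0 + 0.27×20 + 0.19×55 + 0.12×16 = 17.7700
Highest R₀: strategy Q with 33.0900.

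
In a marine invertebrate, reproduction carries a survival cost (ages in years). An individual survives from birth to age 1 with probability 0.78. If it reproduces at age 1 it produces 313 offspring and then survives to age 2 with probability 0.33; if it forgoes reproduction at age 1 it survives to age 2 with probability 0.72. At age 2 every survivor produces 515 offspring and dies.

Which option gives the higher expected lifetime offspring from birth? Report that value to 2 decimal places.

376.70

breed at age 1: R₀ = 0.78 × (313 + 0.33 × 515) = 0.78 × 482.9500 = 376.7010
delay to age 2: R₀ = 0.78 × (0.72 × 515) = 0.78 × 370.8000 = 289.2240
Higher: breed at age 1 (376.7010).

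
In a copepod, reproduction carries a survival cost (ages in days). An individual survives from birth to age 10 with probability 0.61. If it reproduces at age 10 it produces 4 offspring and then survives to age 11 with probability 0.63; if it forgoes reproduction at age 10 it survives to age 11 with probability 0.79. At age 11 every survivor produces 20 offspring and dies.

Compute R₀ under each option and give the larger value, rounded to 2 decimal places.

breed at age 10: R₀ = 0.61 × (4 + 0.63 × 20) = 0.61 × 16.6000 = 10.1260
delay to age 11: R₀ = 0.61 × (0.79 × 20) = 0.61 × 15.8000 = 9.6380
Higher: breed at age 10 (10.1260).

10.13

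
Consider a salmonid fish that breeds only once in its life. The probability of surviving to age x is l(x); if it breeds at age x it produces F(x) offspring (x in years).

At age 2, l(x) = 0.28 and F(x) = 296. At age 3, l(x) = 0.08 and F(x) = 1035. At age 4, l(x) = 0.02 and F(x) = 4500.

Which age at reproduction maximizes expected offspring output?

Expected offspring if breeding at age x = l(x) × F(x):
  age 2: 0.28 × 296 = 82.880
  age 3: 0.08 × 1035 = 82.800
  age 4: 0.02 × 4500 = 90.000
Maximum at age 4 (90.000).

4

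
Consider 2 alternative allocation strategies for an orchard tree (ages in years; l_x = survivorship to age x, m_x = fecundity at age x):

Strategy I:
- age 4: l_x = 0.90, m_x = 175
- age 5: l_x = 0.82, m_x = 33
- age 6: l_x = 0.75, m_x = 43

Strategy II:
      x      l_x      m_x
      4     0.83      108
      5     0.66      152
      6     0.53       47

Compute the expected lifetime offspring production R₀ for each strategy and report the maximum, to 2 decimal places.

Strategy I: R₀ = 0.90×175 + 0.82×33 + 0.75×43 = 216.8100
Strategy II: R₀ = 0.83×108 + 0.66×152 + 0.53×47 = 214.8700
Highest R₀: strategy I with 216.8100.

216.81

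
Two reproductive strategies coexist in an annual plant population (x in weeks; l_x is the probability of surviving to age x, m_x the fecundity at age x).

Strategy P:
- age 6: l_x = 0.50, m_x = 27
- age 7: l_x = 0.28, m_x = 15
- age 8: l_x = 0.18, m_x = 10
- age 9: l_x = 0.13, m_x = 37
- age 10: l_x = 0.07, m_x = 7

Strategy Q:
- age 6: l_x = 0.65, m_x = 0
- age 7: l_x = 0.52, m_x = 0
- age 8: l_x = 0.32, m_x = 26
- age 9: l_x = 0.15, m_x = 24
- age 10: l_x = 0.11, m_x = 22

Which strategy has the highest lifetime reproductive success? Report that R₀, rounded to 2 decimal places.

Strategy P: R₀ = 0.50×27 + 0.28×15 + 0.18×10 + 0.13×37 + 0.07×7 = 24.8000
Strategy Q: R₀ = 0.65×0 + 0.52×0 + 0.32×26 + 0.15×24 + 0.11×22 = 14.3400
Highest R₀: strategy P with 24.8000.

24.80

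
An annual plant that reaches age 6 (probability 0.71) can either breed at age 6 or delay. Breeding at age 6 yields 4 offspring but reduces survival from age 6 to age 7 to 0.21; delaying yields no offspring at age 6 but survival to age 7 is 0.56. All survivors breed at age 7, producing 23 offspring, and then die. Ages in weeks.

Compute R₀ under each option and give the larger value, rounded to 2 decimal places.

breed at age 6: R₀ = 0.71 × (4 + 0.21 × 23) = 0.71 × 8.8300 = 6.2693
delay to age 7: R₀ = 0.71 × (0.56 × 23) = 0.71 × 12.8800 = 9.1448
Higher: delay to age 7 (9.1448).

9.14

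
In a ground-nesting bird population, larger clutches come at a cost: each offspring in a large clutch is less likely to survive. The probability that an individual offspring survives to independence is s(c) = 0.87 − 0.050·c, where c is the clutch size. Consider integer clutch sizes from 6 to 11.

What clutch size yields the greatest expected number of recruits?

Expected recruits = c × s(c):
  c=6: 6 × 0.570 = 3.420
  c=7: 7 × 0.520 = 3.640
  c=8: 8 × 0.470 = 3.760
  c=9: 9 × 0.420 = 3.780
  c=10: 10 × 0.370 = 3.700
  c=11: 11 × 0.320 = 3.520
Maximum at c = 9 (3.780 recruits).

9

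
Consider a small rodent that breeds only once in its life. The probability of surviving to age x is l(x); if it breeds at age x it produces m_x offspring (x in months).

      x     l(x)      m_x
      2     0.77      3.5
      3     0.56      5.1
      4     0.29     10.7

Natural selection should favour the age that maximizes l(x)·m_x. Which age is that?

Expected offspring if breeding at age x = l(x) × m_x:
  age 2: 0.77 × 3.5 = 2.695
  age 3: 0.56 × 5.1 = 2.856
  age 4: 0.29 × 10.7 = 3.103
Maximum at age 4 (3.103).

4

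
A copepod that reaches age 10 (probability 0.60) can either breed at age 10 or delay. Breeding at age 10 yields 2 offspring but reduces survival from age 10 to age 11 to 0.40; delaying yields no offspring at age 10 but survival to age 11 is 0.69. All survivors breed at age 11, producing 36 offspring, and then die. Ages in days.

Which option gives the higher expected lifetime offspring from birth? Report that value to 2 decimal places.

14.90

breed at age 10: R₀ = 0.60 × (2 + 0.40 × 36) = 0.60 × 16.4000 = 9.8400
delay to age 11: R₀ = 0.60 × (0.69 × 36) = 0.60 × 24.8400 = 14.9040
Higher: delay to age 11 (14.9040).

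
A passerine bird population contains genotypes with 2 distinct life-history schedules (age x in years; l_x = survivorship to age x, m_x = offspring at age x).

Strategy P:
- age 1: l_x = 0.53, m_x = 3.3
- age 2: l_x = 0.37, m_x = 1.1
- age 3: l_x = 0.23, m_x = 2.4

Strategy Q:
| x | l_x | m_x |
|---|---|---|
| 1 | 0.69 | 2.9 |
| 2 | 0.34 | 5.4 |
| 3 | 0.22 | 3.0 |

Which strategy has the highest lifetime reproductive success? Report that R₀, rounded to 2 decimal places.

Strategy P: R₀ = 0.53×3.3 + 0.37×1.1 + 0.23×2.4 = 2.7080
Strategy Q: R₀ = 0.69×2.9 + 0.34×5.4 + 0.22×3.0 = 4.4970
Highest R₀: strategy Q with 4.4970.

4.50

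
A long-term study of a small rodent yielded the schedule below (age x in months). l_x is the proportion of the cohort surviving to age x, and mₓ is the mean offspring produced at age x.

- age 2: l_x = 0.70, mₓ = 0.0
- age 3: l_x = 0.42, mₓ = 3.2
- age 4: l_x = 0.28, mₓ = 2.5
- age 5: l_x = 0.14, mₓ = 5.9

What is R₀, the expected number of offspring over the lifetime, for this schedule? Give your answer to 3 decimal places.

2.870

R₀ = Σ l_x mₓ:
  age 2: 0.70 × 0.0 = 0.0000
  age 3: 0.42 × 3.2 = 1.3440
  age 4: 0.28 × 2.5 = 0.7000
  age 5: 0.14 × 5.9 = 0.8260
R₀ = 0.0000 + 1.3440 + 0.7000 + 0.8260 = 2.8700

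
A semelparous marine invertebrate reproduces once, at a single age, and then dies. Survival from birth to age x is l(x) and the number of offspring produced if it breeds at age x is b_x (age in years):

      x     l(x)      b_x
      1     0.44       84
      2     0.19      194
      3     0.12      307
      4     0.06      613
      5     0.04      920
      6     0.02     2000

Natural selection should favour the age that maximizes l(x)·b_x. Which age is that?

Expected offspring if breeding at age x = l(x) × b_x:
  age 1: 0.44 × 84 = 36.960
  age 2: 0.19 × 194 = 36.860
  age 3: 0.12 × 307 = 36.840
  age 4: 0.06 × 613 = 36.780
  age 5: 0.04 × 920 = 36.800
  age 6: 0.02 × 2000 = 40.000
Maximum at age 6 (40.000).

6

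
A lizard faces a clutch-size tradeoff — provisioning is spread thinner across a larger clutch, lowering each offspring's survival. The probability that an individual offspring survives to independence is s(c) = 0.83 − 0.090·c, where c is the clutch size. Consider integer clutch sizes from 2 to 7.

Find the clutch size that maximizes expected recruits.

5

Expected recruits = c × s(c):
  c=2: 2 × 0.650 = 1.300
  c=3: 3 × 0.560 = 1.680
  c=4: 4 × 0.470 = 1.880
  c=5: 5 × 0.380 = 1.900
  c=6: 6 × 0.290 = 1.740
  c=7: 7 × 0.200 = 1.400
Maximum at c = 5 (1.900 recruits).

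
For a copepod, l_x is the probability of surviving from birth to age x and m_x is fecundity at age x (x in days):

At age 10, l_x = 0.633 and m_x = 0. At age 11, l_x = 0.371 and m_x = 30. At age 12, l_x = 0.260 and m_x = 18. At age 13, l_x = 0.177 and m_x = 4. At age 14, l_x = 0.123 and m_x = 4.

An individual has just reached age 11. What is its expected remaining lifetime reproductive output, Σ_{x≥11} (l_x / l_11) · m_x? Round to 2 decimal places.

45.85

l_11 = 0.371. Conditional survival from age 11 to x is l_x / l_11.
  x=11: (0.371/0.371) × 30 = 30.0000
  x=12: (0.260/0.371) × 18 = 12.6146
  x=13: (0.177/0.371) × 4 = 1.9084
  x=14: (0.123/0.371) × 4 = 1.3261
Sum = 30.0000 + 12.6146 + 1.9084 + 1.3261 = 45.8491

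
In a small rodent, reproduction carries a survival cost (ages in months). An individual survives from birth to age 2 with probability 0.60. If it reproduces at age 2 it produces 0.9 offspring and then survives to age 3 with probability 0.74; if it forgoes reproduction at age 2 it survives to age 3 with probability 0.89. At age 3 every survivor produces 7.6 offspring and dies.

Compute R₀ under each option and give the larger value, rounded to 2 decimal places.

4.06

breed at age 2: R₀ = 0.60 × (0.9 + 0.74 × 7.6) = 0.60 × 6.5240 = 3.9144
delay to age 3: R₀ = 0.60 × (0.89 × 7.6) = 0.60 × 6.7640 = 4.0584
Higher: delay to age 3 (4.0584).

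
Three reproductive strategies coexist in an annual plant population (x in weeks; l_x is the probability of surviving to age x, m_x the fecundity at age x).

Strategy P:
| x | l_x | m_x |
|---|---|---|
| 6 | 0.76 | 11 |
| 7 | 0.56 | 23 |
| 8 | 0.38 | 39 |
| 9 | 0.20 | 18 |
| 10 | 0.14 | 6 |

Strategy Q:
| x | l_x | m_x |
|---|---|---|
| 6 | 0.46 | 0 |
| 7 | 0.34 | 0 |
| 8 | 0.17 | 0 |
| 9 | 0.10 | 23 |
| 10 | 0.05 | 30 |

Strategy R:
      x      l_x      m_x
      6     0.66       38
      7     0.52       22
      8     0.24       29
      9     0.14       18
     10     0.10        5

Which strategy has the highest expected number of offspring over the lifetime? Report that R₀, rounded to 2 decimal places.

Strategy P: R₀ = 0.76×11 + 0.56×23 + 0.38×39 + 0.20×18 + 0.14×6 = 40.5000
Strategy Q: R₀ = 0.46×0 + 0.34×0 + 0.17×0 + 0.10×23 + 0.05×30 = 3.8000
Strategy R: R₀ = 0.66×38 + 0.52×22 + 0.24×29 + 0.14×18 + 0.10×5 = 46.5000
Highest R₀: strategy R with 46.5000.

46.50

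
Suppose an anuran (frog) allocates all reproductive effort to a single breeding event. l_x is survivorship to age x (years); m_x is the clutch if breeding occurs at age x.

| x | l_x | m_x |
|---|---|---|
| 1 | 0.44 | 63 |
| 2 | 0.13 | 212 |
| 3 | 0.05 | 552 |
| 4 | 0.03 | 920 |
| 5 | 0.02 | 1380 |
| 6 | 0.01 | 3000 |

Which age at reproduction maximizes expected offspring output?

Expected offspring if breeding at age x = l_x × m_x:
  age 1: 0.44 × 63 = 27.720
  age 2: 0.13 × 212 = 27.560
  age 3: 0.05 × 552 = 27.600
  age 4: 0.03 × 920 = 27.600
  age 5: 0.02 × 1380 = 27.600
  age 6: 0.01 × 3000 = 30.000
Maximum at age 6 (30.000).

6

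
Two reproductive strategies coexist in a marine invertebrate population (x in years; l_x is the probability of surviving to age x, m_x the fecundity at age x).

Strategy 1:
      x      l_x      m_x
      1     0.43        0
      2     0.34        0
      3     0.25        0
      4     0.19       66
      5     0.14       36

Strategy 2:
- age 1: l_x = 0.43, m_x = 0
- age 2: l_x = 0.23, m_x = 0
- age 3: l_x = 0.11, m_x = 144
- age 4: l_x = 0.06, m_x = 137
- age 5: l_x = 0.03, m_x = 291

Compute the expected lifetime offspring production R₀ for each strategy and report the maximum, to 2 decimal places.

Strategy 1: R₀ = 0.43×0 + 0.34×0 + 0.25×0 + 0.19×66 + 0.14×36 = 17.5800
Strategy 2: R₀ = 0.43×0 + 0.23×0 + 0.11×144 + 0.06×137 + 0.03×291 = 32.7900
Highest R₀: strategy 2 with 32.7900.

32.79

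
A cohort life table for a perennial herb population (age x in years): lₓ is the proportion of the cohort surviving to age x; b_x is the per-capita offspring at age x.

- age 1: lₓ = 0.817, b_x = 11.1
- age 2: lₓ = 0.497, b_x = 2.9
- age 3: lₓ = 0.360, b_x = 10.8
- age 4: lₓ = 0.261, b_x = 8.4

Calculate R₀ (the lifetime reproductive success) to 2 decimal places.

R₀ = Σ lₓ b_x:
  age 1: 0.817 × 11.1 = 9.0687
  age 2: 0.497 × 2.9 = 1.4413
  age 3: 0.360 × 10.8 = 3.8880
  age 4: 0.261 × 8.4 = 2.1924
R₀ = 9.0687 + 1.4413 + 3.8880 + 2.1924 = 16.5904

16.59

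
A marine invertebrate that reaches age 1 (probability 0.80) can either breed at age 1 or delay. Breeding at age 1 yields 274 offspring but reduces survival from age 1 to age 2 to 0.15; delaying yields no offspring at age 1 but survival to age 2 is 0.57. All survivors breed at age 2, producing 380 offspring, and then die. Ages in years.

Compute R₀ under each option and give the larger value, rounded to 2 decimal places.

264.80

breed at age 1: R₀ = 0.80 × (274 + 0.15 × 380) = 0.80 × 331.0000 = 264.8000
delay to age 2: R₀ = 0.80 × (0.57 × 380) = 0.80 × 216.6000 = 173.2800
Higher: breed at age 1 (264.8000).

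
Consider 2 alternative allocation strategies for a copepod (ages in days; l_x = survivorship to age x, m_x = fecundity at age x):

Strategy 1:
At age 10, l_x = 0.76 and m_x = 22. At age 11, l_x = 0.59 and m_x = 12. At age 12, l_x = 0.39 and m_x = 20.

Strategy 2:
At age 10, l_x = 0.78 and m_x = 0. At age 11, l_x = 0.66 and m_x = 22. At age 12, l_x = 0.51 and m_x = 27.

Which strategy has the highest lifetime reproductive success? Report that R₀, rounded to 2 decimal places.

Strategy 1: R₀ = 0.76×22 + 0.59×12 + 0.39×20 = 31.6000
Strategy 2: R₀ = 0.78×0 + 0.66×22 + 0.51×27 = 28.2900
Highest R₀: strategy 1 with 31.6000.

31.60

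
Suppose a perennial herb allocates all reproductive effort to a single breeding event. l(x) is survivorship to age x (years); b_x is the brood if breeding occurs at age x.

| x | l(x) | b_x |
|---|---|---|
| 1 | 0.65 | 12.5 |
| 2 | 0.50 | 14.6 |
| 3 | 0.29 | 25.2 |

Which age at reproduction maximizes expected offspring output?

Expected offspring if breeding at age x = l(x) × b_x:
  age 1: 0.65 × 12.5 = 8.125
  age 2: 0.50 × 14.6 = 7.300
  age 3: 0.29 × 25.2 = 7.308
Maximum at age 1 (8.125).

1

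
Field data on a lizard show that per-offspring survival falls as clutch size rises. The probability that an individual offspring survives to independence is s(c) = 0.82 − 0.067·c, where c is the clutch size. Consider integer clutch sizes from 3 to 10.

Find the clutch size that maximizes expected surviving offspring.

6

Expected surviving offspring = c × s(c):
  c=3: 3 × 0.619 = 1.857
  c=4: 4 × 0.552 = 2.208
  c=5: 5 × 0.485 = 2.425
  c=6: 6 × 0.418 = 2.508
  c=7: 7 × 0.351 = 2.457
  c=8: 8 × 0.284 = 2.272
  c=9: 9 × 0.217 = 1.953
  c=10: 10 × 0.150 = 1.500
Maximum at c = 6 (2.508 surviving offspring).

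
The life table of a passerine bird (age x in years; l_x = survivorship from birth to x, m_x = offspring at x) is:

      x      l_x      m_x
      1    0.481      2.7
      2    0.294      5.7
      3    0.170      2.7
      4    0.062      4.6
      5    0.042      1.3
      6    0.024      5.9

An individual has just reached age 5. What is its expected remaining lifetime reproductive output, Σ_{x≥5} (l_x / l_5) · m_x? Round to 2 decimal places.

4.67

l_5 = 0.042. Conditional survival from age 5 to x is l_x / l_5.
  x=5: (0.042/0.042) × 1.3 = 1.3000
  x=6: (0.024/0.042) × 5.9 = 3.3714
Sum = 1.3000 + 3.3714 = 4.6714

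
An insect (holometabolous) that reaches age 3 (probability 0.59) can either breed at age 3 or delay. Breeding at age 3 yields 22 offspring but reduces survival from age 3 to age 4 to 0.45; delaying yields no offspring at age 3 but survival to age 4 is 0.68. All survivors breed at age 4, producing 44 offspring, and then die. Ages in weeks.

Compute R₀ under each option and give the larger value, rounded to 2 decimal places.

breed at age 3: R₀ = 0.59 × (22 + 0.45 × 44) = 0.59 × 41.8000 = 24.6620
delay to age 4: R₀ = 0.59 × (0.68 × 44) = 0.59 × 29.9200 = 17.6528
Higher: breed at age 3 (24.6620).

24.66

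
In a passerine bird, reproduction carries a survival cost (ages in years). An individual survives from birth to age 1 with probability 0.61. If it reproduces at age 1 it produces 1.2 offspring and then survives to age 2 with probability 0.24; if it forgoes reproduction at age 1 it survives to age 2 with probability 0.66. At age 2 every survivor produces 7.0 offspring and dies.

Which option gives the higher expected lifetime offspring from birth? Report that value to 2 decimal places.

breed at age 1: R₀ = 0.61 × (1.2 + 0.24 × 7.0) = 0.61 × 2.8800 = 1.7568
delay to age 2: R₀ = 0.61 × (0.66 × 7.0) = 0.61 × 4.6200 = 2.8182
Higher: delay to age 2 (2.8182).

2.82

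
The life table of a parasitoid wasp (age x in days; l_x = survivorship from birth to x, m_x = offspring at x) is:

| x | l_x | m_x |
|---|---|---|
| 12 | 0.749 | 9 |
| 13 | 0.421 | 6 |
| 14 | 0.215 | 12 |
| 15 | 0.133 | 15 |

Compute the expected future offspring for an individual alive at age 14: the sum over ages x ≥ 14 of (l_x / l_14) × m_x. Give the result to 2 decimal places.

21.28

l_14 = 0.215. Conditional survival from age 14 to x is l_x / l_14.
  x=14: (0.215/0.215) × 12 = 12.0000
  x=15: (0.133/0.215) × 15 = 9.2791
Sum = 12.0000 + 9.2791 = 21.2791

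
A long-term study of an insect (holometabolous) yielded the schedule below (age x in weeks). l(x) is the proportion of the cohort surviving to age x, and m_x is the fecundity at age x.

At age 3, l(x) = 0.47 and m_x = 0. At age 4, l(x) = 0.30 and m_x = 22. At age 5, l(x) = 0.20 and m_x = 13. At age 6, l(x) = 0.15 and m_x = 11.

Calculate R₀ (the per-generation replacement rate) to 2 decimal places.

R₀ = Σ l(x) m_x:
  age 3: 0.47 × 0 = 0.0000
  age 4: 0.30 × 22 = 6.6000
  age 5: 0.20 × 13 = 2.6000
  age 6: 0.15 × 11 = 1.6500
R₀ = 0.0000 + 6.6000 + 2.6000 + 1.6500 = 10.8500

10.85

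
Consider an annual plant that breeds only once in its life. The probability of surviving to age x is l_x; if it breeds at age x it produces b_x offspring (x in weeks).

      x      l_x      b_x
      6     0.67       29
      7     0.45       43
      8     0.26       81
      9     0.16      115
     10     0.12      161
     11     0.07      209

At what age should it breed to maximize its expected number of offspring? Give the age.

8

Expected offspring if breeding at age x = l_x × b_x:
  age 6: 0.67 × 29 = 19.430
  age 7: 0.45 × 43 = 19.350
  age 8: 0.26 × 81 = 21.060
  age 9: 0.16 × 115 = 18.400
  age 10: 0.12 × 161 = 19.320
  age 11: 0.07 × 209 = 14.630
Maximum at age 8 (21.060).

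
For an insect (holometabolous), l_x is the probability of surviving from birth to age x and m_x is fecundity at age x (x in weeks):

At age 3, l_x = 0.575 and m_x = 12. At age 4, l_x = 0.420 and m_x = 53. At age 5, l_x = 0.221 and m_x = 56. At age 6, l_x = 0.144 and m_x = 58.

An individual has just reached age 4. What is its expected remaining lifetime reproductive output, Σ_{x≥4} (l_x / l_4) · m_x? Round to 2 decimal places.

102.35

l_4 = 0.420. Conditional survival from age 4 to x is l_x / l_4.
  x=4: (0.420/0.420) × 53 = 53.0000
  x=5: (0.221/0.420) × 56 = 29.4667
  x=6: (0.144/0.420) × 58 = 19.8857
Sum = 53.0000 + 29.4667 + 19.8857 = 102.3524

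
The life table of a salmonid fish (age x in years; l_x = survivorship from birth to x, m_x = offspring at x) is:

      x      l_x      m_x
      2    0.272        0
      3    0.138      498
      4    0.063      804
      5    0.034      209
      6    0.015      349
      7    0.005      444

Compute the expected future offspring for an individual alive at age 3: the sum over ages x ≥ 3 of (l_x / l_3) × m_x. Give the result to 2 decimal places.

l_3 = 0.138. Conditional survival from age 3 to x is l_x / l_3.
  x=3: (0.138/0.138) × 498 = 498.0000
  x=4: (0.063/0.138) × 804 = 367.0435
  x=5: (0.034/0.138) × 209 = 51.4928
  x=6: (0.015/0.138) × 349 = 37.9348
  x=7: (0.005/0.138) × 444 = 16.0870
Sum = 498.0000 + 367.0435 + 51.4928 + 37.9348 + 16.0870 = 970.5580

970.56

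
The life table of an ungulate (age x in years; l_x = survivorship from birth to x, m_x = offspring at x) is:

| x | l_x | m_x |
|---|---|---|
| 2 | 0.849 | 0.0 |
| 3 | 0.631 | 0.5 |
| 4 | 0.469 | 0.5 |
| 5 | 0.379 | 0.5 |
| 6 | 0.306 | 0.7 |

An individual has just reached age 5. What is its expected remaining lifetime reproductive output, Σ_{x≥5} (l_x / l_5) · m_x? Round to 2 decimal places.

l_5 = 0.379. Conditional survival from age 5 to x is l_x / l_5.
  x=5: (0.379/0.379) × 0.5 = 0.5000
  x=6: (0.306/0.379) × 0.7 = 0.5652
Sum = 0.5000 + 0.5652 = 1.0652

1.07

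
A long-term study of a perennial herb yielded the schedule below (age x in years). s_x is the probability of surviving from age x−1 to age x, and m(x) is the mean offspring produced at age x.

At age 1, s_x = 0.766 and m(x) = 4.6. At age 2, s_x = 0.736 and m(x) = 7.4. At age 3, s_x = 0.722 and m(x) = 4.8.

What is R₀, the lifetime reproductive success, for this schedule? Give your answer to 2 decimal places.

Survivorship from birth: l_x = s_1·s_2·…·s_x.
  l_1 = 0.76600
  l_2 = 0.56378
  l_3 = 0.40705
R₀ = Σ l_x m(x):
  age 1: 0.76600 × 4.6 = 3.5236
  age 2: 0.56378 × 7.4 = 4.1720
  age 3: 0.40705 × 4.8 = 1.9538
R₀ = 3.5236 + 4.1720 + 1.9538 = 9.6494

9.65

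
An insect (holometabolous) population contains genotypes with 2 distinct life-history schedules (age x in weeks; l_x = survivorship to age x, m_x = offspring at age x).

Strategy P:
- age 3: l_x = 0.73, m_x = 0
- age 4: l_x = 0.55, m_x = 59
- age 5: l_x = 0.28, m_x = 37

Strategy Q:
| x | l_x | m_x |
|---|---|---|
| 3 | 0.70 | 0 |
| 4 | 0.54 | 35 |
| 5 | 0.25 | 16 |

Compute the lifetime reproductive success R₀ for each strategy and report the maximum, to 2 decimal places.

42.81

Strategy P: R₀ = 0.73×0 + 0.55×59 + 0.28×37 = 42.8100
Strategy Q: R₀ = 0.70×0 + 0.54×35 + 0.25×16 = 22.9000
Highest R₀: strategy P with 42.8100.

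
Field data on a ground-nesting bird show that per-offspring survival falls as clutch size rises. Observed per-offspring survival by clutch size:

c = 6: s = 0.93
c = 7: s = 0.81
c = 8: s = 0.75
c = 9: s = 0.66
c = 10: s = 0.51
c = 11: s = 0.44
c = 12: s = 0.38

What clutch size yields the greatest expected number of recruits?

8

Expected recruits = c × s(c):
  c=6: 6 × 0.93 = 5.580
  c=7: 7 × 0.81 = 5.670
  c=8: 8 × 0.75 = 6.000
  c=9: 9 × 0.66 = 5.940
  c=10: 10 × 0.51 = 5.100
  c=11: 11 × 0.44 = 4.840
  c=12: 12 × 0.38 = 4.560
Maximum at c = 8 (6.000 recruits).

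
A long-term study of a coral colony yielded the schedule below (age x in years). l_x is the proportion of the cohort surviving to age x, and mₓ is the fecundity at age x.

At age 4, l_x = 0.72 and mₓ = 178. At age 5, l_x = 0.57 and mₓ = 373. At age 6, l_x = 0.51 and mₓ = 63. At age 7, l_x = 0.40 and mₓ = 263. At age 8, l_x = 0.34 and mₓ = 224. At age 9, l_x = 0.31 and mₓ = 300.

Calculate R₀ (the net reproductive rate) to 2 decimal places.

R₀ = Σ l_x mₓ:
  age 4: 0.72 × 178 = 128.1600
  age 5: 0.57 × 373 = 212.6100
  age 6: 0.51 × 63 = 32.1300
  age 7: 0.40 × 263 = 105.2000
  age 8: 0.34 × 224 = 76.1600
  age 9: 0.31 × 300 = 93.0000
R₀ = 128.1600 + 212.6100 + 32.1300 + 105.2000 + 76.1600 + 93.0000 = 647.2600

647.26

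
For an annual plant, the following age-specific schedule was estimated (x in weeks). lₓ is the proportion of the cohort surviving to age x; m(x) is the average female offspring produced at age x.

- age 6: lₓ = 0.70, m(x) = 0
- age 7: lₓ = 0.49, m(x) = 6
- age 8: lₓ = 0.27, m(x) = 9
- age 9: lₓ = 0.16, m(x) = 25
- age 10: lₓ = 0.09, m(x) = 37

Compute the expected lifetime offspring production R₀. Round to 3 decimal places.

12.700

R₀ = Σ lₓ m(x):
  age 6: 0.70 × 0 = 0.0000
  age 7: 0.49 × 6 = 2.9400
  age 8: 0.27 × 9 = 2.4300
  age 9: 0.16 × 25 = 4.0000
  age 10: 0.09 × 37 = 3.3300
R₀ = 0.0000 + 2.9400 + 2.4300 + 4.0000 + 3.3300 = 12.7000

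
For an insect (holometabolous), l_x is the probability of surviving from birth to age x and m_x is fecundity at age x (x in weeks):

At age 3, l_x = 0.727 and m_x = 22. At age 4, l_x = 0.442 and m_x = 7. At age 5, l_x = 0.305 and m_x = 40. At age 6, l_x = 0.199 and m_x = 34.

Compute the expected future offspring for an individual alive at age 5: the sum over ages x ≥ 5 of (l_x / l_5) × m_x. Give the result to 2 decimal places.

62.18

l_5 = 0.305. Conditional survival from age 5 to x is l_x / l_5.
  x=5: (0.305/0.305) × 40 = 40.0000
  x=6: (0.199/0.305) × 34 = 22.1836
Sum = 40.0000 + 22.1836 = 62.1836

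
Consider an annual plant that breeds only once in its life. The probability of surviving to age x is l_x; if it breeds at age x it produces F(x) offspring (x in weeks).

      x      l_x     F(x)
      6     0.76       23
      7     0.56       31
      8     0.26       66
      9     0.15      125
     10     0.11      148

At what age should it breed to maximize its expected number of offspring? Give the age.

Expected offspring if breeding at age x = l_x × F(x):
  age 6: 0.76 × 23 = 17.480
  age 7: 0.56 × 31 = 17.360
  age 8: 0.26 × 66 = 17.160
  age 9: 0.15 × 125 = 18.750
  age 10: 0.11 × 148 = 16.280
Maximum at age 9 (18.750).

9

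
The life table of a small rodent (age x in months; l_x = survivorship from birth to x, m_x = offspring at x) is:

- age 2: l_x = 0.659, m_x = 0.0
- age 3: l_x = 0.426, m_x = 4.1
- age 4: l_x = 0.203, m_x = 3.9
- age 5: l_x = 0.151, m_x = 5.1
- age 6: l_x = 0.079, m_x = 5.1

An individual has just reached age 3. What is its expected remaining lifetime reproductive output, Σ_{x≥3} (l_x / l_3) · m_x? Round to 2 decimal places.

8.71

l_3 = 0.426. Conditional survival from age 3 to x is l_x / l_3.
  x=3: (0.426/0.426) × 4.1 = 4.1000
  x=4: (0.203/0.426) × 3.9 = 1.8585
  x=5: (0.151/0.426) × 5.1 = 1.8077
  x=6: (0.079/0.426) × 5.1 = 0.9458
Sum = 4.1000 + 1.8585 + 1.8077 + 0.9458 = 8.7120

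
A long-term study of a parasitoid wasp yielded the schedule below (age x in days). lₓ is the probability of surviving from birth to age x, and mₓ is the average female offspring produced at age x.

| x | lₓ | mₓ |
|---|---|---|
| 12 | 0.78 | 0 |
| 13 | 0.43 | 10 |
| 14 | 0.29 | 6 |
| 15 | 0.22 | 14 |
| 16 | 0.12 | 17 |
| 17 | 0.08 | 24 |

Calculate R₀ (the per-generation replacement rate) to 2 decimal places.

13.08

R₀ = Σ lₓ mₓ:
  age 12: 0.78 × 0 = 0.0000
  age 13: 0.43 × 10 = 4.3000
  age 14: 0.29 × 6 = 1.7400
  age 15: 0.22 × 14 = 3.0800
  age 16: 0.12 × 17 = 2.0400
  age 17: 0.08 × 24 = 1.9200
R₀ = 0.0000 + 4.3000 + 1.7400 + 3.0800 + 2.0400 + 1.9200 = 13.0800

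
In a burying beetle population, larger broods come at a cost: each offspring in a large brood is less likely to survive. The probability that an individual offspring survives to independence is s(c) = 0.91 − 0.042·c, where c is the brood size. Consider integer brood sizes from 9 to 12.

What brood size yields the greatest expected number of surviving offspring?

11

Expected surviving offspring = c × s(c):
  c=9: 9 × 0.532 = 4.788
  c=10: 10 × 0.490 = 4.900
  c=11: 11 × 0.448 = 4.928
  c=12: 12 × 0.406 = 4.872
Maximum at c = 11 (4.928 surviving offspring).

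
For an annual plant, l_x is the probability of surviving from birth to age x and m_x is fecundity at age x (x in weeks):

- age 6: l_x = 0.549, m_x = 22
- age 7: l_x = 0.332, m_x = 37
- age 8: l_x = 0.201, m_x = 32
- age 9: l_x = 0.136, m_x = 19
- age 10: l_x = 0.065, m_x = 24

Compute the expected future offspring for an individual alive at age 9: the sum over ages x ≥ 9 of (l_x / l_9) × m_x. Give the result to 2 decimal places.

l_9 = 0.136. Conditional survival from age 9 to x is l_x / l_9.
  x=9: (0.136/0.136) × 19 = 19.0000
  x=10: (0.065/0.136) × 24 = 11.4706
Sum = 19.0000 + 11.4706 = 30.4706

30.47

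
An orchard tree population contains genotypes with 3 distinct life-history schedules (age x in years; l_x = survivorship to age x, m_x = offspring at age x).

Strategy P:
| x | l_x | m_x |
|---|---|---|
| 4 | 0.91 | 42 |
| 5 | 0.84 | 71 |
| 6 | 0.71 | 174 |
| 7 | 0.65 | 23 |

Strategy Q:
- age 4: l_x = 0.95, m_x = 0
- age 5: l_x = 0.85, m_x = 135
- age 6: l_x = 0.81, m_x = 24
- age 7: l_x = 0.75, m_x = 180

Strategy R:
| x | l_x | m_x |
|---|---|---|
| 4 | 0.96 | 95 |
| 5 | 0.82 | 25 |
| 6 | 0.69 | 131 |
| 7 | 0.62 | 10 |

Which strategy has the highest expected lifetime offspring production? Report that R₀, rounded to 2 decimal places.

269.19

Strategy P: R₀ = 0.91×42 + 0.84×71 + 0.71×174 + 0.65×23 = 236.3500
Strategy Q: R₀ = 0.95×0 + 0.85×135 + 0.81×24 + 0.75×180 = 269.1900
Strategy R: R₀ = 0.96×95 + 0.82×25 + 0.69×131 + 0.62×10 = 208.2900
Highest R₀: strategy Q with 269.1900.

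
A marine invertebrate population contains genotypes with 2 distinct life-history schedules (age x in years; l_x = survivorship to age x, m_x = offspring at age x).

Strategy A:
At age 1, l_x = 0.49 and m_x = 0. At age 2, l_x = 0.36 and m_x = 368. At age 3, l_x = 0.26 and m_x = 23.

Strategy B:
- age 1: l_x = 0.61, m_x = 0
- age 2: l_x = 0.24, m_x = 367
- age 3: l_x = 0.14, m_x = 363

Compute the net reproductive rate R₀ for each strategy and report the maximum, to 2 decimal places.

138.90

Strategy A: R₀ = 0.49×0 + 0.36×368 + 0.26×23 = 138.4600
Strategy B: R₀ = 0.61×0 + 0.24×367 + 0.14×363 = 138.9000
Highest R₀: strategy B with 138.9000.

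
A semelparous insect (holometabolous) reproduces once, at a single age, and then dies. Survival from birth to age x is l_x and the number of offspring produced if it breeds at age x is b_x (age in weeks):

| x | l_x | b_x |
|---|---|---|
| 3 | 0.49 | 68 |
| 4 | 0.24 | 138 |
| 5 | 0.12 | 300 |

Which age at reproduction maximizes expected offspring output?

5

Expected offspring if breeding at age x = l_x × b_x:
  age 3: 0.49 × 68 = 33.320
  age 4: 0.24 × 138 = 33.120
  age 5: 0.12 × 300 = 36.000
Maximum at age 5 (36.000).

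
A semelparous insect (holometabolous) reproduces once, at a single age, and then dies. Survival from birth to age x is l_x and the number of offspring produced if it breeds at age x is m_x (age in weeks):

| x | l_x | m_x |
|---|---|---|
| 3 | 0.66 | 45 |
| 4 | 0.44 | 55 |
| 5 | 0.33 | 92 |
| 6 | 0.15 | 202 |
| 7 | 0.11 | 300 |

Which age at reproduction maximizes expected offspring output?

7

Expected offspring if breeding at age x = l_x × m_x:
  age 3: 0.66 × 45 = 29.700
  age 4: 0.44 × 55 = 24.200
  age 5: 0.33 × 92 = 30.360
  age 6: 0.15 × 202 = 30.300
  age 7: 0.11 × 300 = 33.000
Maximum at age 7 (33.000).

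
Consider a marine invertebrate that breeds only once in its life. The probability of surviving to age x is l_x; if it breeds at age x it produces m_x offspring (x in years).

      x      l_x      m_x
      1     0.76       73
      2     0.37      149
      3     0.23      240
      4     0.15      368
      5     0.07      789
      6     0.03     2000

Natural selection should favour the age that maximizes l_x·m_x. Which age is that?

Expected offspring if breeding at age x = l_x × m_x:
  age 1: 0.76 × 73 = 55.480
  age 2: 0.37 × 149 = 55.130
  age 3: 0.23 × 240 = 55.200
  age 4: 0.15 × 368 = 55.200
  age 5: 0.07 × 789 = 55.230
  age 6: 0.03 × 2000 = 60.000
Maximum at age 6 (60.000).

6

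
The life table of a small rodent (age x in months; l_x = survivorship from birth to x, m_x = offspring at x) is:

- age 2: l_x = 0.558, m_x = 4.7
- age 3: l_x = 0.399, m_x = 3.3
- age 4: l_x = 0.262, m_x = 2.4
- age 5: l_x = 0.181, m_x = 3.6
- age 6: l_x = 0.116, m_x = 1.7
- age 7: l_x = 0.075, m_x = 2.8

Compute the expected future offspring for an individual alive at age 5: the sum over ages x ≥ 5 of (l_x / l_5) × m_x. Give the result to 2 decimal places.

l_5 = 0.181. Conditional survival from age 5 to x is l_x / l_5.
  x=5: (0.181/0.181) × 3.6 = 3.6000
  x=6: (0.116/0.181) × 1.7 = 1.0895
  x=7: (0.075/0.181) × 2.8 = 1.1602
Sum = 3.6000 + 1.0895 + 1.1602 = 5.8497

5.85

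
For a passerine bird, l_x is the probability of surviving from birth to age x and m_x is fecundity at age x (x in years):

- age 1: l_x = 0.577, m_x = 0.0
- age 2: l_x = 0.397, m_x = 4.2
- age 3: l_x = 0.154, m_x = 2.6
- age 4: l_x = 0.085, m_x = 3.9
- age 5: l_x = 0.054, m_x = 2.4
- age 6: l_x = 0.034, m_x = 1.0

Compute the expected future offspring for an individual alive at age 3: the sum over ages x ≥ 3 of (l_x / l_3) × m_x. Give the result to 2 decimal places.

l_3 = 0.154. Conditional survival from age 3 to x is l_x / l_3.
  x=3: (0.154/0.154) × 2.6 = 2.6000
  x=4: (0.085/0.154) × 3.9 = 2.1526
  x=5: (0.054/0.154) × 2.4 = 0.8416
  x=6: (0.034/0.154) × 1.0 = 0.2208
Sum = 2.6000 + 2.1526 + 0.8416 + 0.2208 = 5.8149

5.81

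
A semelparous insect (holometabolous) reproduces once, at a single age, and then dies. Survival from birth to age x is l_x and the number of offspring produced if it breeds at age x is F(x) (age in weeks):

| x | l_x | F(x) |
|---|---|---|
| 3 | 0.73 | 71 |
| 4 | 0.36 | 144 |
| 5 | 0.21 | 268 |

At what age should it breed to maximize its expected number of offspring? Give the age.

5

Expected offspring if breeding at age x = l_x × F(x):
  age 3: 0.73 × 71 = 51.830
  age 4: 0.36 × 144 = 51.840
  age 5: 0.21 × 268 = 56.280
Maximum at age 5 (56.280).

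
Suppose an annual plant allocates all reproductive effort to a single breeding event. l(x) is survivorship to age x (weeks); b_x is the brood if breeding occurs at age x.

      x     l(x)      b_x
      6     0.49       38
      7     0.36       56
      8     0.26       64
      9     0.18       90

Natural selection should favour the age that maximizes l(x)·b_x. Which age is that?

7

Expected offspring if breeding at age x = l(x) × b_x:
  age 6: 0.49 × 38 = 18.620
  age 7: 0.36 × 56 = 20.160
  age 8: 0.26 × 64 = 16.640
  age 9: 0.18 × 90 = 16.200
Maximum at age 7 (20.160).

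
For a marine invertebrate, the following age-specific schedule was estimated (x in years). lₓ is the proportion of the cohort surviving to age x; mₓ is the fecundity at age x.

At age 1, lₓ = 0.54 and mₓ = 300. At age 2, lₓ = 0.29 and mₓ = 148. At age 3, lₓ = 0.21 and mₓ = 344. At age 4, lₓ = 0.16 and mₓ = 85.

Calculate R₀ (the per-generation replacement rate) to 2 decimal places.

R₀ = Σ lₓ mₓ:
  age 1: 0.54 × 300 = 162.0000
  age 2: 0.29 × 148 = 42.9200
  age 3: 0.21 × 344 = 72.2400
  age 4: 0.16 × 85 = 13.6000
R₀ = 162.0000 + 42.9200 + 72.2400 + 13.6000 = 290.7600

290.76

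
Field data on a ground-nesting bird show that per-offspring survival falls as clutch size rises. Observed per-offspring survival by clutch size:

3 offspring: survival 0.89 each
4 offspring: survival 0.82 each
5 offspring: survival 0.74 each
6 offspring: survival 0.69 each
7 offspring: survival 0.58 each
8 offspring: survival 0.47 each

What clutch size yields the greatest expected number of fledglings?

6

Expected fledglings = c × s(c):
  c=3: 3 × 0.89 = 2.670
  c=4: 4 × 0.82 = 3.280
  c=5: 5 × 0.74 = 3.700
  c=6: 6 × 0.69 = 4.140
  c=7: 7 × 0.58 = 4.060
  c=8: 8 × 0.47 = 3.760
Maximum at c = 6 (4.140 fledglings).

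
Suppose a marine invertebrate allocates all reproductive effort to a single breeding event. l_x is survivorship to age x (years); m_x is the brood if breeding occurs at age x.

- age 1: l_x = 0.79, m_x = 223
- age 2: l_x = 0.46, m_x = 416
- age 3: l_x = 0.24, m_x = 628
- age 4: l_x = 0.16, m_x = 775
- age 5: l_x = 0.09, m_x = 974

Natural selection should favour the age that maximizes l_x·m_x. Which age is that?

2

Expected offspring if breeding at age x = l_x × m_x:
  age 1: 0.79 × 223 = 176.170
  age 2: 0.46 × 416 = 191.360
  age 3: 0.24 × 628 = 150.720
  age 4: 0.16 × 775 = 124.000
  age 5: 0.09 × 974 = 87.660
Maximum at age 2 (191.360).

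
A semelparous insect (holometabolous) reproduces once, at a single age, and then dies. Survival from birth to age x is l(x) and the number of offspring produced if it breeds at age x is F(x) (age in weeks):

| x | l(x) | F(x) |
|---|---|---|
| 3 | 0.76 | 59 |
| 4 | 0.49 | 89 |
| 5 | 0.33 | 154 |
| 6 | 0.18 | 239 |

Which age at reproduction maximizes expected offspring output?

5

Expected offspring if breeding at age x = l(x) × F(x):
  age 3: 0.76 × 59 = 44.840
  age 4: 0.49 × 89 = 43.610
  age 5: 0.33 × 154 = 50.820
  age 6: 0.18 × 239 = 43.020
Maximum at age 5 (50.820).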